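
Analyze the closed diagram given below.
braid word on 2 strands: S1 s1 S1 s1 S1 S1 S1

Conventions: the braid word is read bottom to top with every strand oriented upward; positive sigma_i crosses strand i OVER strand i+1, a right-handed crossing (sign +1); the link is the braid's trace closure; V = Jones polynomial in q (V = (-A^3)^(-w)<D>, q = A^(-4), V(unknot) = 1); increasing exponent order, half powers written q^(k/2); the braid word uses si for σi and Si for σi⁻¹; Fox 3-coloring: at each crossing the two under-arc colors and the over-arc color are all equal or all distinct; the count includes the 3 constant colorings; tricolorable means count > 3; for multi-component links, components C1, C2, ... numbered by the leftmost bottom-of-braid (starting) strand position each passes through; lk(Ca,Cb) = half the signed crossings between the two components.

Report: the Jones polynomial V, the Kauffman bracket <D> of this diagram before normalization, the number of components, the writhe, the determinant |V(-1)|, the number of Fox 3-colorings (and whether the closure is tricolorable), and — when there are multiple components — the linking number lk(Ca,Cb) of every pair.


V = -q^-4 + q^-3 + q^-1
<D> = -A^-5 - A^3 + A^7 (w = -3)
1 component over 7 crossings, w = -3
9 Fox colorings among 3^7, |V(-1)| = 3: tricolorable
why: the span of V is 3, forcing >= 3 crossings in any diagram


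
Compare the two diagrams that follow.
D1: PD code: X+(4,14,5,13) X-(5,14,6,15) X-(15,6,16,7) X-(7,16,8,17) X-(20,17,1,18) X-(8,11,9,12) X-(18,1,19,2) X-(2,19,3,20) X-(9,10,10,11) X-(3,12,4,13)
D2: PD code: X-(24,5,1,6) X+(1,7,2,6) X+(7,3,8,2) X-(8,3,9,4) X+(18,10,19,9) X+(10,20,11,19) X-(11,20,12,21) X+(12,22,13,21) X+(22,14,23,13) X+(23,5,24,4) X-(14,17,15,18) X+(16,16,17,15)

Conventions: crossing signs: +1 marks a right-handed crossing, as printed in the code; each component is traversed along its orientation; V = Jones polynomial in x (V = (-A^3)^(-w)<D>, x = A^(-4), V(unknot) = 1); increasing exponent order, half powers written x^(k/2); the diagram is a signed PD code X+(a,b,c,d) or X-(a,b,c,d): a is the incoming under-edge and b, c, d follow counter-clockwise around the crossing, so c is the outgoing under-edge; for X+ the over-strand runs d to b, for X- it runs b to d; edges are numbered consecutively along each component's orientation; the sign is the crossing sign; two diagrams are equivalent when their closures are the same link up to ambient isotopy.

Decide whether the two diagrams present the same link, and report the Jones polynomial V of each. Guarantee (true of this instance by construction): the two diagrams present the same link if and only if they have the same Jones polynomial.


same link: no
V(D1) = x^-8 - 2x^-7 + x^-6 - 2x^-5 + 2x^-4 + x^-2  [10 crossings, <D> = A^-16 + 2A^-8 - 2A^-4 + 1 - 2A^4 + A^8, w = -8]
V(D2) = x + x^3 - x^4  [12 crossings, <D> = -A^-4 + 1 + A^8, w = +4]
insight: 2 classes among 2 diagrams; unequal V(x) rules out equality


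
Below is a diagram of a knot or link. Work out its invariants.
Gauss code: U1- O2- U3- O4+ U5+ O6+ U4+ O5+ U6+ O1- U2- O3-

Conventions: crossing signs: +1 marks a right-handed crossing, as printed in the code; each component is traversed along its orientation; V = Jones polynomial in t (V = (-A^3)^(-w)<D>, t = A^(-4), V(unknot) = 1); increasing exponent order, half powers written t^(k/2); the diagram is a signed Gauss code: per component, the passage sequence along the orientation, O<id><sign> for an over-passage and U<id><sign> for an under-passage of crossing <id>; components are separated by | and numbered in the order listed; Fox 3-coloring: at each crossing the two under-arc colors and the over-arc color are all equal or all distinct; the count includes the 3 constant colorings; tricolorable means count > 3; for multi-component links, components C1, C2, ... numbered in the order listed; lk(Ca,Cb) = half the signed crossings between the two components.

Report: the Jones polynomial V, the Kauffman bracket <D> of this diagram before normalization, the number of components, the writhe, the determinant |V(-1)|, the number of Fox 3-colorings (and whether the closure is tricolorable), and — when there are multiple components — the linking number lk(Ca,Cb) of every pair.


Jones polynomial: V(t) = -t^-3 + t^-2 - t^-1 + 3 - t + t^2 - t^3
<D> = -A^-12 + A^-8 - A^-4 + 3 - A^4 + A^8 - A^12; writhe 0
components 1, writhe 0 (6 crossings)
3-colorings: 27 of 3^6, det 9 — tricolorable
note: |V(-1)| = 9: so tricolorable, since 3 divides 9


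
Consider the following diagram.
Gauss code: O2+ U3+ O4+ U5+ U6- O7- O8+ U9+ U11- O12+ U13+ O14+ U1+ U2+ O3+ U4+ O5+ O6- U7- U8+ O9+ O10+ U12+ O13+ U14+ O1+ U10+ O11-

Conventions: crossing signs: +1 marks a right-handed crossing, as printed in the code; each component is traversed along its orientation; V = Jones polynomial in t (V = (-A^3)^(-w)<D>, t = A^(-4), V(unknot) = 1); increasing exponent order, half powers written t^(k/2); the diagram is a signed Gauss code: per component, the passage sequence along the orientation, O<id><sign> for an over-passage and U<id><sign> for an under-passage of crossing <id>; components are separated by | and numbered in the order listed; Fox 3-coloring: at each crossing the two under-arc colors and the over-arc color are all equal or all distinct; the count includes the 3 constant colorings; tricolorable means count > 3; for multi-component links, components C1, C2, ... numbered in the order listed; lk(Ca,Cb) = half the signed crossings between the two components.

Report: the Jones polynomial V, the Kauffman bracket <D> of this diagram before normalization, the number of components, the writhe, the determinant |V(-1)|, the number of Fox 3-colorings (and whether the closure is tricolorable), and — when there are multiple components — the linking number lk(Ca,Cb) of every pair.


Jones polynomial: V(t) = t^3 - t^4 + 3t^5 - 4t^6 + 5t^7 - 5t^8 + 5t^9 - 4t^10 + 2t^11 - t^12
<D> = -A^-24 + 2A^-20 - 4A^-16 + 5A^-12 - 5A^-8 + 5A^-4 - 4 + 3A^4 - A^8 + A^12; writhe +8
components 1, writhe +8 (14 crossings)
3-colorings: 3 of 3^14, det 31 — not tricolorable
note: w = +8 (over 14 crossings) is diagram-only; (-A^3)^(-8) removes it from V


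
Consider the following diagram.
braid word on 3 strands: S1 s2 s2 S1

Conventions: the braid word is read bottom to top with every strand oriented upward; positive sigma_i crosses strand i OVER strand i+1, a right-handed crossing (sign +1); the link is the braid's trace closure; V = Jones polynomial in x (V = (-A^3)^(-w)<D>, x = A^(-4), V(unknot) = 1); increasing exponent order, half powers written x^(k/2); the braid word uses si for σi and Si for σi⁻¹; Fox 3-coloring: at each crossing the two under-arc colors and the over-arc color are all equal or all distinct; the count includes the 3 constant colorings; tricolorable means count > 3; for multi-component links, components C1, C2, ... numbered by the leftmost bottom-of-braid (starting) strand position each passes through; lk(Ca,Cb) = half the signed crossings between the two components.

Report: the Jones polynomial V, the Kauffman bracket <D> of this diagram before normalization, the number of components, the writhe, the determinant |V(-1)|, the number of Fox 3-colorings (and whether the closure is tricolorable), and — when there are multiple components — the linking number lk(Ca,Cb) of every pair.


V = x^-2 + 2 + x^2
<D> = A^-8 + 2 + A^8 (w = 0)
3 components over 4 crossings, w = 0
lk(C1,C2): -1
lk(C1,C3) = +1
linking number lk(C2,C3) = 0
3 Fox colorings among 3^4, |V(-1)| = 4: not tricolorable
why: summing lk over 3 pairs gives 0


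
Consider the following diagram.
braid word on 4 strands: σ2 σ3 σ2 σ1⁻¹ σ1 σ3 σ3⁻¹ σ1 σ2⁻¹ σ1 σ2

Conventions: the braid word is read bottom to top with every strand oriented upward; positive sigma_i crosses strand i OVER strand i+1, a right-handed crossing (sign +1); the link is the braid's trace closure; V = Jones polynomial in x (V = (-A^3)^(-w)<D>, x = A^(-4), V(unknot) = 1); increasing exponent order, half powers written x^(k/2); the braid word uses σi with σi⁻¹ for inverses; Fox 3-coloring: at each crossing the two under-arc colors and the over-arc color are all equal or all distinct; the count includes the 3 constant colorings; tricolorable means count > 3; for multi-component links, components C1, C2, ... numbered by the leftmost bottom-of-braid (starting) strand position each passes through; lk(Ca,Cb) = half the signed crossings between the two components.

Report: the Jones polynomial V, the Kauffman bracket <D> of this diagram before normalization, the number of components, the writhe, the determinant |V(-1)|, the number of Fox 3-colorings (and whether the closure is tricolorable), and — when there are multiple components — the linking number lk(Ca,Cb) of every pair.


V = x - x^2 + 2x^3 - x^4 + x^5 - x^6
<D> = A^-9 - A^-5 + A^-1 - 2A^3 + A^7 - A^11 (w = +5)
1 component over 11 crossings, w = +5
3 Fox colorings among 3^11, |V(-1)| = 7: not tricolorable
why: w = +5 shifts under R1 moves; the (-A^3)^(-5) factor cancels that in V


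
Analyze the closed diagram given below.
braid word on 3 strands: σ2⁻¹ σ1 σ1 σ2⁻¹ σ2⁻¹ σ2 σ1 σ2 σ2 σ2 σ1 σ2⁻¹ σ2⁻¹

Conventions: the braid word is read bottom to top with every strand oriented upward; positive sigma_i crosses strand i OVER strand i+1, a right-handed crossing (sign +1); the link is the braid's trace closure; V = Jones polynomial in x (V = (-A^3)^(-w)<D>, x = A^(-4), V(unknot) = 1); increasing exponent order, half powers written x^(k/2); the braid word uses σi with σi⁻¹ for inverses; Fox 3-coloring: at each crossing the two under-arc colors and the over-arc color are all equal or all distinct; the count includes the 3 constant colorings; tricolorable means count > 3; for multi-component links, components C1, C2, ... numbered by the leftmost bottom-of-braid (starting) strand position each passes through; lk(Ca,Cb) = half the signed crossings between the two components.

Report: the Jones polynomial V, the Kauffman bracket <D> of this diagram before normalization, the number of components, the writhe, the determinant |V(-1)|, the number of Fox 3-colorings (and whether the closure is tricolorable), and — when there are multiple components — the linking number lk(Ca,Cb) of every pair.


V(x) = -x^(-3/2) + 2x^(-1/2) - 5x^(1/2) + 5x^(3/2) - 7x^(5/2) + 6x^(7/2) - 5x^(9/2) + 4x^(11/2) - 2x^(13/2) + x^(15/2)
bracket: -A^-21 + 2A^-17 - 4A^-13 + 5A^-9 - 6A^-5 + 7A^-1 - 5A^3 + 5A^7 - 2A^11 + A^15, w = +3
2 components, writhe +3, over 13 crossings
lk(C1,C2) = -1
det 38, colorings 3 of 3^13 — not tricolorable
observation: w = +3 shifts under R1 moves; the (-A^3)^(-3) factor cancels that in V


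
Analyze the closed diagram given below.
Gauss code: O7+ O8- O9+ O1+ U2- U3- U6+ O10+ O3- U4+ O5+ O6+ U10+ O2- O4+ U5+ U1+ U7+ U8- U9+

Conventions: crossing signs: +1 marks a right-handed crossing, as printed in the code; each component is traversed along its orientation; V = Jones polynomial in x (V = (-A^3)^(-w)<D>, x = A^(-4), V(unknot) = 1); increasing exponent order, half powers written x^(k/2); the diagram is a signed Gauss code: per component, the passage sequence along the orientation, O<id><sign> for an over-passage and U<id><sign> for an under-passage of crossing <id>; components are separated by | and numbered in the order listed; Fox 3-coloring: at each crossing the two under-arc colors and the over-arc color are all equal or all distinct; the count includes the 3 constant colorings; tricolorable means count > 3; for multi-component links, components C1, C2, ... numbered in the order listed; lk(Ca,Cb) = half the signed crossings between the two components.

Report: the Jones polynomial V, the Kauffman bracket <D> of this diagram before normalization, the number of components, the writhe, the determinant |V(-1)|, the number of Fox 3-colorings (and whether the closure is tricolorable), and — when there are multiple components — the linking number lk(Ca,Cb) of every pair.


Jones polynomial: V(x) = x + x^3 - x^4
<D> = -A^-4 + 1 + A^8; writhe +4
components 1, writhe +4 (10 crossings)
3-colorings: 9 of 3^10, det 3 — tricolorable
note: w = +4 shifts under R1 moves; the (-A^3)^(-4) factor cancels that in V


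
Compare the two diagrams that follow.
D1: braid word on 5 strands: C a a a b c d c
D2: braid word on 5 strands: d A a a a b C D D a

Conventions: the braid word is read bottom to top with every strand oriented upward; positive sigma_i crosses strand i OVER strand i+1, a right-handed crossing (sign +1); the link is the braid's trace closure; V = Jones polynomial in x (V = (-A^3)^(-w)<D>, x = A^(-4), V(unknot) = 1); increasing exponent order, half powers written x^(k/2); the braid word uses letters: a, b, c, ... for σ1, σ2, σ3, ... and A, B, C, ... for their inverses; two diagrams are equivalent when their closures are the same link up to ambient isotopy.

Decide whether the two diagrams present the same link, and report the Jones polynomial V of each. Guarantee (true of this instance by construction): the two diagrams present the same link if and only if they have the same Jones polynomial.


same link: yes
V(D1) = x + x^3 - x^4  [8 crossings, <D> = -A^2 + A^6 + A^14, w = +6]
D2 (bracket -A^-10 + A^-6 + A^2; 10 crossings at w = +2): V = x + x^3 - x^4
note: one V(x) for all 2 diagrams — one class (guaranteed)


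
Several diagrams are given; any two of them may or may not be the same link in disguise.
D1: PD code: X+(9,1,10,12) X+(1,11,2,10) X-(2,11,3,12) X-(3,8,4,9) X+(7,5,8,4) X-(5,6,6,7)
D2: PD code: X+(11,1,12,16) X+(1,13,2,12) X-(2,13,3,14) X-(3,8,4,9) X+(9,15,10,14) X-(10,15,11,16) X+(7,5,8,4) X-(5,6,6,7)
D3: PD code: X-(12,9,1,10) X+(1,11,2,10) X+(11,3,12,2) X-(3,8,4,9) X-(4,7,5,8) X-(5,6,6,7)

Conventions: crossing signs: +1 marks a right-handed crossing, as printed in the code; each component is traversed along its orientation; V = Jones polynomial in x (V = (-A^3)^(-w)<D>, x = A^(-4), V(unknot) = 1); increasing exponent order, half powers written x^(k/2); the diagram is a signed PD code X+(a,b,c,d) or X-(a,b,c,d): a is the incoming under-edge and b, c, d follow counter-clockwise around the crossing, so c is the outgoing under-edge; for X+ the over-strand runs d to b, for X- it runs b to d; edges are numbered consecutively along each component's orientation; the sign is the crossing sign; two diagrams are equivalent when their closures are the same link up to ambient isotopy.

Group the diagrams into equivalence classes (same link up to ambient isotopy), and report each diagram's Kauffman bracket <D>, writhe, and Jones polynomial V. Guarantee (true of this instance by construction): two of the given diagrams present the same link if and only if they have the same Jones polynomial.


equivalence classes: {D1, D2, D3}
D1 (bracket 1; 6 crossings at w = 0): V = 1
V(D2) = 1  [8 crossings, <D> = 1, w = 0]
V(D3) = 1  (w -2, c 6, <D> = A^-6)
observation: all 3 diagrams share one V(x), hence one class


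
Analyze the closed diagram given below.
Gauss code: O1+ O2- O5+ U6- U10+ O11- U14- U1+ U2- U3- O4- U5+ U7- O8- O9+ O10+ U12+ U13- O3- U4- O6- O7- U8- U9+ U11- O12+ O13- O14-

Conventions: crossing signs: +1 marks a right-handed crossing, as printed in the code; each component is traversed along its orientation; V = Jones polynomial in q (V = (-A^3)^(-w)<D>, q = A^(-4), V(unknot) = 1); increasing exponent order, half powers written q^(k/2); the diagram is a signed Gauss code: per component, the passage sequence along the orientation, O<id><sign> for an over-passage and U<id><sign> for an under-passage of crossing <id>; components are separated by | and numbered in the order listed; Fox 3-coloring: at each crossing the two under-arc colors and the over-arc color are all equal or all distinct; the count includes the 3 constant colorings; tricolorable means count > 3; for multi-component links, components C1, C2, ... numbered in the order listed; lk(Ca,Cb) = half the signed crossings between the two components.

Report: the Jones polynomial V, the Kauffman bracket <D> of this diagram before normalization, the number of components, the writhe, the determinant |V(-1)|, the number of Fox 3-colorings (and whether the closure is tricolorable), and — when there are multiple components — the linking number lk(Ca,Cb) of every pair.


V = q^-7 - 2q^-6 + 2q^-5 - 3q^-4 + 3q^-3 - 2q^-2 + 2q^-1
<D> = 2A^-8 - 2A^-4 + 3 - 3A^4 + 2A^8 - 2A^12 + A^16 (w = -4)
1 component over 14 crossings, w = -4
9 Fox colorings among 3^14, |V(-1)| = 15: tricolorable
why: |V(-1)| = 15: so tricolorable, since 3 divides 15


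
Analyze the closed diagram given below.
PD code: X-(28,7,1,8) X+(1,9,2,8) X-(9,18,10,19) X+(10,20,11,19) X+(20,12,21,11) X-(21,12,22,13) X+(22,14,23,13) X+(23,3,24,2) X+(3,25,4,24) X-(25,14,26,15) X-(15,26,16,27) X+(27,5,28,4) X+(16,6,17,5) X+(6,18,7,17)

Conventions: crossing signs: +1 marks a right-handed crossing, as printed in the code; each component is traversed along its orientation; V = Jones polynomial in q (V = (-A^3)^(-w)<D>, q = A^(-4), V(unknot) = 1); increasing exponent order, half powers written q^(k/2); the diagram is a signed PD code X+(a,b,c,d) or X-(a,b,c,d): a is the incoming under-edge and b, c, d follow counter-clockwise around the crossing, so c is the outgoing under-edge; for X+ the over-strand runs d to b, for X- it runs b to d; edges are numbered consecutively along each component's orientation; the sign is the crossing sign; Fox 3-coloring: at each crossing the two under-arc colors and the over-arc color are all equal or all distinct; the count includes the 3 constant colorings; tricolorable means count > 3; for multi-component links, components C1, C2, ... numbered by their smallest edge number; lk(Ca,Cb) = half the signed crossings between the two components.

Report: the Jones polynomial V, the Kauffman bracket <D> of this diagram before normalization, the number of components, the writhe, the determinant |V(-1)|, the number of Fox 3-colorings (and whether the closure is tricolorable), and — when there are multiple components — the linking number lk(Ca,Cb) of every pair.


V(q) = 2q - 2q^2 + 3q^3 - 3q^4 + 2q^5 - 2q^6 + q^7
bracket: A^-16 - 2A^-12 + 2A^-8 - 3A^-4 + 3 - 2A^4 + 2A^8, w = +4
1 component, writhe +4, over 14 crossings
det 15, colorings 9 of 3^14 — tricolorable
observation: V spans 6 powers of q: at least 6 crossings in any diagram


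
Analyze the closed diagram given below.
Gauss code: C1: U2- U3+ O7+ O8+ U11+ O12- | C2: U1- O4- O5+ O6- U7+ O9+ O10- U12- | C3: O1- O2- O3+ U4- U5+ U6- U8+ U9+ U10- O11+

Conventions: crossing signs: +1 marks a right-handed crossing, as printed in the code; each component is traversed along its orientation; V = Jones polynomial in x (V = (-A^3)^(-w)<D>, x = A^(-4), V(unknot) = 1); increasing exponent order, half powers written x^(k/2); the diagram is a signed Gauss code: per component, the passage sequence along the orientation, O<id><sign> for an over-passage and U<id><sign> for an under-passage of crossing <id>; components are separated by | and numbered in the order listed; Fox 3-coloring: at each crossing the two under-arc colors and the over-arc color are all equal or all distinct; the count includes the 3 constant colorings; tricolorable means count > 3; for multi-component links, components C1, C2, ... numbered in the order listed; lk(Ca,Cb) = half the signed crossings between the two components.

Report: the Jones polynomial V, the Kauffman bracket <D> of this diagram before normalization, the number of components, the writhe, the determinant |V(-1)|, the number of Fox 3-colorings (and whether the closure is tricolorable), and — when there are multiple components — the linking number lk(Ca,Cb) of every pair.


V = x^-2 + 2 + x^2
<D> = A^-8 + 2 + A^8 (w = 0)
3 components over 12 crossings, w = 0
lk(C1,C2): 0
lk(C1,C3) = +1
linking number lk(C2,C3) = -1
3 Fox colorings among 3^12, |V(-1)| = 4: not tricolorable
why: det 4 = |V(-1)|; not divisible by 3, so not tricolorable


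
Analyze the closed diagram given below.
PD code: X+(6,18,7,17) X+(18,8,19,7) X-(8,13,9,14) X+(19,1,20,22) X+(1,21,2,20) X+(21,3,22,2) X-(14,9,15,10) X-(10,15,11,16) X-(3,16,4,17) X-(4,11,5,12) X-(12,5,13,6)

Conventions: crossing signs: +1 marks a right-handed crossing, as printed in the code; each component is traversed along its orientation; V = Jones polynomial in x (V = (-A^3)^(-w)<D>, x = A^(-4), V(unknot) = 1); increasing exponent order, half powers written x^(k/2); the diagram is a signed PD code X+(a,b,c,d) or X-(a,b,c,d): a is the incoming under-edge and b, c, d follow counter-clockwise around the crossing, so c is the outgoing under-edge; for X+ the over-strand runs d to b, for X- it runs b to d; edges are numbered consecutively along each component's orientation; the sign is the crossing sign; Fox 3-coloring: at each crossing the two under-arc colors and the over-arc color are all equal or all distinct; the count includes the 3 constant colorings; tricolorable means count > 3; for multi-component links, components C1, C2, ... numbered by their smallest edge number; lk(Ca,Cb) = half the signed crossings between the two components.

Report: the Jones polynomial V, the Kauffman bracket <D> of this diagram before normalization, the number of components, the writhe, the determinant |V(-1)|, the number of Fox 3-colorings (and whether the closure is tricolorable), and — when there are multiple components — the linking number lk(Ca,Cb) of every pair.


V = -x^-5 + x^-4 - 2x^-3 + 4x^-2 - 3x^-1 + 4 - 3x + 2x^2 - x^3
<D> = A^-15 - 2A^-11 + 3A^-7 - 4A^-3 + 3A - 4A^5 + 2A^9 - A^13 + A^17 (w = -1)
1 component over 11 crossings, w = -1
9 Fox colorings among 3^11, |V(-1)| = 21: tricolorable
why: w = -1 (over 11 crossings) is diagram-only; (-A^3)^(1) removes it from V


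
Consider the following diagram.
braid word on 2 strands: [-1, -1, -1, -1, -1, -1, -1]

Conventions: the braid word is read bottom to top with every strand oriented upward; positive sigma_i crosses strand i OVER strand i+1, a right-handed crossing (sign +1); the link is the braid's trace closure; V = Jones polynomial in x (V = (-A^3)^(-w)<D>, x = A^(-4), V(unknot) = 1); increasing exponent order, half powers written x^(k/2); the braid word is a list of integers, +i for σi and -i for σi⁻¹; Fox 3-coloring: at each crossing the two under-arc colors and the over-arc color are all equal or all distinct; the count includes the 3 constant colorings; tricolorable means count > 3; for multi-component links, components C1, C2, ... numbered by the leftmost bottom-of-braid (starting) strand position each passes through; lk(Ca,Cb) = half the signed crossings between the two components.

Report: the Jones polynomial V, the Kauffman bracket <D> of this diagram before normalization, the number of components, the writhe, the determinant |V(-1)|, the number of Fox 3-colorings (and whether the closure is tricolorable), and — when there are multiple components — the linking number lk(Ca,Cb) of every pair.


V = -x^-10 + x^-9 - x^-8 + x^-7 - x^-6 + x^-5 + x^-3
<D> = -A^-9 - A^-1 + A^3 - A^7 + A^11 - A^15 + A^19 (w = -7)
1 component over 7 crossings, w = -7
3 Fox colorings among 3^7, |V(-1)| = 7: not tricolorable
why: a (2,7) torus form — a single generator 7 times


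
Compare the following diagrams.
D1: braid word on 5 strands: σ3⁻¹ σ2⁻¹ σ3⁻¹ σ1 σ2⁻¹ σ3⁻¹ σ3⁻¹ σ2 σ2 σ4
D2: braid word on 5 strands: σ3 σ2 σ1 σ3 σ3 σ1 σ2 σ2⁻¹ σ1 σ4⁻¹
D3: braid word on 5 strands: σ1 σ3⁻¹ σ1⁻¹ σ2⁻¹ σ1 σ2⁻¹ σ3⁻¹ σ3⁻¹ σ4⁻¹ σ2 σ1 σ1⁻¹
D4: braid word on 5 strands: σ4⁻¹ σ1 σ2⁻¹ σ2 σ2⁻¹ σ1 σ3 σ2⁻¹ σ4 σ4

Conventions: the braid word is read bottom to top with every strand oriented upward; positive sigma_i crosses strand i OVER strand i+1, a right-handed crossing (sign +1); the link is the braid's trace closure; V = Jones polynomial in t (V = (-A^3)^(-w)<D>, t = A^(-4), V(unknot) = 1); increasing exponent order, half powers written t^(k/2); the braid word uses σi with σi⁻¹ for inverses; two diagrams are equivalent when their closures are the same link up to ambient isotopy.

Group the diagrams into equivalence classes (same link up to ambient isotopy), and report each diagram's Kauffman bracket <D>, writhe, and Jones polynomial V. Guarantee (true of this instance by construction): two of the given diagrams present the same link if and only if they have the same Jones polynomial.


grouping into links: {D1, D3} | {D2} | {D4}
V(D1) = -t^-6 + t^-5 - t^-4 + 2t^-3 - t^-2 + t^-1  (w -2, c 10, <D> = A^-2 - A^2 + 2A^6 - A^10 + A^14 - A^18)
D2 (bracket A^-14 - 2A^-10 + A^-6 - 2A^-2 + 2A^2 + A^10; 10 crossings at w = +6): V = t^2 + 2t^4 - 2t^5 + t^6 - 2t^7 + t^8
D3 (bracket A^-8 - A^-4 + 2 - A^4 + A^8 - A^12; 12 crossings at w = -4): V = -t^-6 + t^-5 - t^-4 + 2t^-3 - t^-2 + t^-1
V(D4) = t^-2 - t^-1 + 1 - t + t^2  (w +2, c 10, <D> = A^-2 - A^2 + A^6 - A^10 + A^14)
why: 3 values of V(t) split the 4 diagrams


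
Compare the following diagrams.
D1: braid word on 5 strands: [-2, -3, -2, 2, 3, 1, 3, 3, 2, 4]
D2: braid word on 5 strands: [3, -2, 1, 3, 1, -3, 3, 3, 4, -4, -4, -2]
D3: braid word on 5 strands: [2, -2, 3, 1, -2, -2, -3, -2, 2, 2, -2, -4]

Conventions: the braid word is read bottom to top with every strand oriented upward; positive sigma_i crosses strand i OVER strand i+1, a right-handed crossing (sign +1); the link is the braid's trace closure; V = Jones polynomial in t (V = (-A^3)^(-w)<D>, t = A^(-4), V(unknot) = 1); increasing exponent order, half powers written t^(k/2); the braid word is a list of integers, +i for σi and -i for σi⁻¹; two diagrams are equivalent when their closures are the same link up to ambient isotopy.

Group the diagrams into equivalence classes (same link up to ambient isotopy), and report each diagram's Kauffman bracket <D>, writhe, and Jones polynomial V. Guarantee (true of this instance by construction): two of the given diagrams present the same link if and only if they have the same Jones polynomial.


classes: {D1} | {D2} | {D3}
V(D1) = 1 + t + t^2 + t^3  [10 crossings, <D> = 1 + A^4 + A^8 + A^12, w = +4]
V(D2) = t^-1 - 1 + 3t - 2t^2 + 4t^3 - 2t^4 + 2t^5 - t^6  (w +2, c 12, <D> = -A^-18 + 2A^-14 - 2A^-10 + 4A^-6 - 2A^-2 + 3A^2 - A^6 + A^10)
D3 (bracket A^-6 + A^-2 + A^2 + A^6; 12 crossings at w = -2): V = t^-3 + t^-2 + t^-1 + 1
note: 3 values of V(t) split the 3 diagrams


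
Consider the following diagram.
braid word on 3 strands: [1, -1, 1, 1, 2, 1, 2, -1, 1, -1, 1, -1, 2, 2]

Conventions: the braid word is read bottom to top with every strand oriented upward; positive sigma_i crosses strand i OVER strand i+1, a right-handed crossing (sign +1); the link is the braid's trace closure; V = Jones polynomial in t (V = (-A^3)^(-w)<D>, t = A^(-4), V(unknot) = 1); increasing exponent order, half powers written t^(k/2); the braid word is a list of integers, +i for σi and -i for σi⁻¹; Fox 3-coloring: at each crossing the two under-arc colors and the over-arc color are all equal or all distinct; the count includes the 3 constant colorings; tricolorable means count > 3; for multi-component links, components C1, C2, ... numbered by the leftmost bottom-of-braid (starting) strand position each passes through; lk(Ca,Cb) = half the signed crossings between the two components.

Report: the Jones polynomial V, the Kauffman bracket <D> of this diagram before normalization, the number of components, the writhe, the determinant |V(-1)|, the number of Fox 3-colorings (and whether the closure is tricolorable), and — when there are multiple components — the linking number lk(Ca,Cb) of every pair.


V = t^2 + 2t^4 - 2t^5 + t^6 - 2t^7 + t^8
<D> = A^-14 - 2A^-10 + A^-6 - 2A^-2 + 2A^2 + A^10 (w = +6)
1 component over 14 crossings, w = +6
27 Fox colorings among 3^14, |V(-1)| = 9: tricolorable
why: the span of V is 6, forcing >= 6 crossings in any diagram


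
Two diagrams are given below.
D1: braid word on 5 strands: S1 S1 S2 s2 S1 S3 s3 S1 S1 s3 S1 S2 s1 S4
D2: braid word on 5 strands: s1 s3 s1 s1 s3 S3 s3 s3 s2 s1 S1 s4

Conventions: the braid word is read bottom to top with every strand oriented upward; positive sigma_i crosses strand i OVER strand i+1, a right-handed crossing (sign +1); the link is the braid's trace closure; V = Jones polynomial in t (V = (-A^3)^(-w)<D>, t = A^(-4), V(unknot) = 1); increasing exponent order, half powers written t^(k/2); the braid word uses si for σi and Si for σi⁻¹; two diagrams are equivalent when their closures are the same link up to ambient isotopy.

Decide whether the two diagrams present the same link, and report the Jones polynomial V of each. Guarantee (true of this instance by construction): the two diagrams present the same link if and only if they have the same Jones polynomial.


same link: no
V(D1) = -t^-7 + t^-6 - t^-5 + t^-4 + t^-2  [14 crossings, <D> = A^-10 + A^-2 - A^2 + A^6 - A^10, w = -6]
V(D2) = t^2 + 2t^4 - 2t^5 + t^6 - 2t^7 + t^8  (w +8, c 12, <D> = A^-8 - 2A^-4 + 1 - 2A^4 + 2A^8 + A^16)
note: V(t) takes 2 values over 2 diagrams, fixing the grouping


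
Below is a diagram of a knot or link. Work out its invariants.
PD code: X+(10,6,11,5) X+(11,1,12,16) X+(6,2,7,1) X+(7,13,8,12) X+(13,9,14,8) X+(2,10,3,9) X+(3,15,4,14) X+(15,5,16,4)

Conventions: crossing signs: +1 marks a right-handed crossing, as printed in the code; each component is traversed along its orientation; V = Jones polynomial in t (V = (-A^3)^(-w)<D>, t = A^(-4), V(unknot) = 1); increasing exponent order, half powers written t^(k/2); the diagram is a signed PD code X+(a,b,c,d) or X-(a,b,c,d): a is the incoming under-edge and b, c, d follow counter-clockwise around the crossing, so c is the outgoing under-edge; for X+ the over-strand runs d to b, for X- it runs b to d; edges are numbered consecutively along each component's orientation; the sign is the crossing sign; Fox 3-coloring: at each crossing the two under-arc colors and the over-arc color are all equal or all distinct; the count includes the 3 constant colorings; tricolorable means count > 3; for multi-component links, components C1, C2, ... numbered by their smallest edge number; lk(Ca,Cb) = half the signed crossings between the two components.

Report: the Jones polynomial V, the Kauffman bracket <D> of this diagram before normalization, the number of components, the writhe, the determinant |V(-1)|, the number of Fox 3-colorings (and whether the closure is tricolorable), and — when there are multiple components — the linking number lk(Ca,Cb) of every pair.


V = t^3 + t^5 - t^8
<D> = -A^-8 + A^4 + A^12 (w = +8)
1 component over 8 crossings, w = +8
9 Fox colorings among 3^8, |V(-1)| = 3: tricolorable
why: w = +8 shifts under R1 moves; the (-A^3)^(-8) factor cancels that in V


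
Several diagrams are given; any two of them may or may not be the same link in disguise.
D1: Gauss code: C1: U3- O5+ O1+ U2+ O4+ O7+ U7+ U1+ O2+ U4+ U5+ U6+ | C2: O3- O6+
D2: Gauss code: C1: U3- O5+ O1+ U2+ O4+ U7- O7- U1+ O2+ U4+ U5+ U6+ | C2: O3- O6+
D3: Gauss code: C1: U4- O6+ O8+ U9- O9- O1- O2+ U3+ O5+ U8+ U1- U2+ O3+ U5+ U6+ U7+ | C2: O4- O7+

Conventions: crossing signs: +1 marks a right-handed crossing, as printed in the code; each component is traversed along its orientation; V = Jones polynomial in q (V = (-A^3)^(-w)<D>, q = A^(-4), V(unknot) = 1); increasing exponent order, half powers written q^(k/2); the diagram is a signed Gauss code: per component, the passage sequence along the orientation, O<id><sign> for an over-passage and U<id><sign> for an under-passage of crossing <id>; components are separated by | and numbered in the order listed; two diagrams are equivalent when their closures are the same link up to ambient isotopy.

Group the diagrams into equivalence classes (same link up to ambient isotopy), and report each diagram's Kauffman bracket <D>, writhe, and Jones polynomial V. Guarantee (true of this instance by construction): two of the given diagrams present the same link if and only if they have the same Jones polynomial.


grouping into links: {D1, D2, D3}
V(D1) = -q^(1/2) - q^(3/2) - q^(5/2) + q^(9/2)  (w +5, c 7, <D> = -A^-3 + A^5 + A^9 + A^13)
V(D2) = -q^(1/2) - q^(3/2) - q^(5/2) + q^(9/2)  (w +3, c 7, <D> = -A^-9 + A^-1 + A^3 + A^7)
D3 (bracket -A^-9 + A^-1 + A^3 + A^7; 9 crossings at w = +3): V = -q^(1/2) - q^(3/2) - q^(5/2) + q^(9/2)
why: all 3 diagrams share one V(q), hence one class


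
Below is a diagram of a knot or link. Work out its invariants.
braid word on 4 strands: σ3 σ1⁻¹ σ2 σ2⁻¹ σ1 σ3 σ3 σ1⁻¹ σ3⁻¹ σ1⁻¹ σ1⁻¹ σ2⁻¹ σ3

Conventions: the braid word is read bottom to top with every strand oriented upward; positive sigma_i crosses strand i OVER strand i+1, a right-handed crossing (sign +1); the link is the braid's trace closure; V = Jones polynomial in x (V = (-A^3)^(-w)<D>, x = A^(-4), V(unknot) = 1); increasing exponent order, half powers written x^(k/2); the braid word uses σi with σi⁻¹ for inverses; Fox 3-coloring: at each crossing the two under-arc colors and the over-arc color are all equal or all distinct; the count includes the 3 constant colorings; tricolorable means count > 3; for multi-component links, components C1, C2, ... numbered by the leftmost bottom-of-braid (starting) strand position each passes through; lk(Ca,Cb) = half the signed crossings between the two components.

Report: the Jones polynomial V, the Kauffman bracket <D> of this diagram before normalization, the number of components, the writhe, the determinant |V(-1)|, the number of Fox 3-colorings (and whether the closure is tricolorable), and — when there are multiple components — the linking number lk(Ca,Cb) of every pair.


V = -x^-3 + x^-2 - x^-1 + 3 - x + x^2 - x^3
<D> = A^-15 - A^-11 + A^-7 - 3A^-3 + A - A^5 + A^9 (w = -1)
1 component over 13 crossings, w = -1
27 Fox colorings among 3^13, |V(-1)| = 9: tricolorable
why: V spans 6 powers of x: at least 6 crossings in any diagram


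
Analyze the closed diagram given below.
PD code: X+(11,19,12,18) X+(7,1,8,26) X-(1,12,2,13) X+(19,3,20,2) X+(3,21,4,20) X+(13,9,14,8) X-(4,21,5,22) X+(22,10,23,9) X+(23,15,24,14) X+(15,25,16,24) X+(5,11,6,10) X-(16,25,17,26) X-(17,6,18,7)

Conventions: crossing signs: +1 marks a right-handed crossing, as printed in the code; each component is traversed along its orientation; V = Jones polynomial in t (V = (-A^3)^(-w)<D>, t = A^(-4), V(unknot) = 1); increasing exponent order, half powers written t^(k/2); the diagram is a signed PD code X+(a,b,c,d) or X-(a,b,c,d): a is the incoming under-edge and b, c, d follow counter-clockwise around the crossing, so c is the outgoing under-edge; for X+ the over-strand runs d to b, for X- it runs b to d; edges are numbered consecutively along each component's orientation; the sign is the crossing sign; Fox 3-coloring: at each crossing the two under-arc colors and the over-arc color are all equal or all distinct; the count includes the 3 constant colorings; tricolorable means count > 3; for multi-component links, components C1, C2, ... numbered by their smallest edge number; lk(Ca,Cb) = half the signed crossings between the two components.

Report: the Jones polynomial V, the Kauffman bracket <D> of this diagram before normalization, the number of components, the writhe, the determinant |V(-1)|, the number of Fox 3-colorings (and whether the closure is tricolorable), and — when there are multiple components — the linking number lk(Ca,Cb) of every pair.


V = 2t - 2t^2 + 3t^3 - 3t^4 + 2t^5 - 2t^6 + t^7
<D> = -A^-13 + 2A^-9 - 2A^-5 + 3A^-1 - 3A^3 + 2A^7 - 2A^11 (w = +5)
1 component over 13 crossings, w = +5
9 Fox colorings among 3^13, |V(-1)| = 15: tricolorable
why: w = +5 (over 13 crossings) is diagram-only; (-A^3)^(-5) removes it from V


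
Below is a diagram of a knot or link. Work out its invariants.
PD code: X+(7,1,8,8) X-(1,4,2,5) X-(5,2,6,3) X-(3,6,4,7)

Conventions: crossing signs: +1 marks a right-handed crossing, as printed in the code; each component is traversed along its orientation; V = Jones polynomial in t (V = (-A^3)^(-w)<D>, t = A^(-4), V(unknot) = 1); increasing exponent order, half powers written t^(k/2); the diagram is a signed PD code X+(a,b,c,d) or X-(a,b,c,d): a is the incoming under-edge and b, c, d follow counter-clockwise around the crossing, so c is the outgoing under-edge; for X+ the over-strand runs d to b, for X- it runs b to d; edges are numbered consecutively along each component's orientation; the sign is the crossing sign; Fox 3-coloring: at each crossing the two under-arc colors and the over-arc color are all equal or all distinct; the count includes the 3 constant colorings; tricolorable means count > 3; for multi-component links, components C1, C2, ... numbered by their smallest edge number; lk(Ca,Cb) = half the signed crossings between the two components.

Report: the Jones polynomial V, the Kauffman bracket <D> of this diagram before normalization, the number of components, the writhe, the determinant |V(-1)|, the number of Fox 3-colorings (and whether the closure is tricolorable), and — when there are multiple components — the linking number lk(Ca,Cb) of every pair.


V(t) = -t^-4 + t^-3 + t^-1
bracket: A^-2 + A^6 - A^10, w = -2
1 component, writhe -2, over 4 crossings
det 3, colorings 9 of 3^4 — tricolorable
observation: the span of V is 3, forcing >= 3 crossings in any diagram


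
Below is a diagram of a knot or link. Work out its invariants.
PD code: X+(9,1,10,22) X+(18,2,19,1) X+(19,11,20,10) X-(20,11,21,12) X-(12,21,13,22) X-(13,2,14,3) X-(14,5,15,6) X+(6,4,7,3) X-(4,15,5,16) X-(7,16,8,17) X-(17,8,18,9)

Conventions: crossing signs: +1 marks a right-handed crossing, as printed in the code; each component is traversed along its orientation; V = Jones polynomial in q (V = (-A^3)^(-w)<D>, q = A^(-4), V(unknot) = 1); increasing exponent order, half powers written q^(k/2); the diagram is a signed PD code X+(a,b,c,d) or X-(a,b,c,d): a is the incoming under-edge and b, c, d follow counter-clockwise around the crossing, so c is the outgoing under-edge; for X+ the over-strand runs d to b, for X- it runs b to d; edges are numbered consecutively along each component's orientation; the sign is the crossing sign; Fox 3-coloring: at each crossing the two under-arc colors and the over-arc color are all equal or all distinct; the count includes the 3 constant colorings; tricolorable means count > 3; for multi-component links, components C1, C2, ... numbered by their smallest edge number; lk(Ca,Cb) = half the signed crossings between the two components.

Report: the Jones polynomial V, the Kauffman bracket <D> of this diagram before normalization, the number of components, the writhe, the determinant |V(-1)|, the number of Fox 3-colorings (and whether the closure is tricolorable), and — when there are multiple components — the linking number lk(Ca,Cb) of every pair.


V = -q^-6 + q^-5 - q^-4 + 2q^-3 - q^-2 + q^-1
<D> = -A^-5 + A^-1 - 2A^3 + A^7 - A^11 + A^15 (w = -3)
1 component over 11 crossings, w = -3
3 Fox colorings among 3^11, |V(-1)| = 7: not tricolorable
why: w = -3 (over 11 crossings) is diagram-only; (-A^3)^(3) removes it from V


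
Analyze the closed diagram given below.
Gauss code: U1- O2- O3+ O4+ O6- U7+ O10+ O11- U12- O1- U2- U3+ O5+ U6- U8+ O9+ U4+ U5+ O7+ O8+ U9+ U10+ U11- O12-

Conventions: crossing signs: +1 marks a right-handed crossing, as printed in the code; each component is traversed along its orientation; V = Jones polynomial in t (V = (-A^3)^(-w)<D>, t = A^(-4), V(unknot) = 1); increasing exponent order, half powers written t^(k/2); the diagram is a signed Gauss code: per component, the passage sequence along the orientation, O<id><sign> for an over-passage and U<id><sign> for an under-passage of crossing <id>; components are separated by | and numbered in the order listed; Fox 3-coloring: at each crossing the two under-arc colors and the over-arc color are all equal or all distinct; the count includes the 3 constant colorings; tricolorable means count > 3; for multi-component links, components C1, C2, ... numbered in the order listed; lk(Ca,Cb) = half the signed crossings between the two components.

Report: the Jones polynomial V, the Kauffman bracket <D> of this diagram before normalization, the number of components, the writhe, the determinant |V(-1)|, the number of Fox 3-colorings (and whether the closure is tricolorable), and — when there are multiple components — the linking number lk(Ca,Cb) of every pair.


V = -t^-1 + 2 - t + 2t^2 - t^3 + t^4 - t^5
<D> = -A^-14 + A^-10 - A^-6 + 2A^-2 - A^2 + 2A^6 - A^10 (w = +2)
1 component over 12 crossings, w = +2
9 Fox colorings among 3^12, |V(-1)| = 9: tricolorable
why: |V(-1)| = 9: so tricolorable, since 3 divides 9
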